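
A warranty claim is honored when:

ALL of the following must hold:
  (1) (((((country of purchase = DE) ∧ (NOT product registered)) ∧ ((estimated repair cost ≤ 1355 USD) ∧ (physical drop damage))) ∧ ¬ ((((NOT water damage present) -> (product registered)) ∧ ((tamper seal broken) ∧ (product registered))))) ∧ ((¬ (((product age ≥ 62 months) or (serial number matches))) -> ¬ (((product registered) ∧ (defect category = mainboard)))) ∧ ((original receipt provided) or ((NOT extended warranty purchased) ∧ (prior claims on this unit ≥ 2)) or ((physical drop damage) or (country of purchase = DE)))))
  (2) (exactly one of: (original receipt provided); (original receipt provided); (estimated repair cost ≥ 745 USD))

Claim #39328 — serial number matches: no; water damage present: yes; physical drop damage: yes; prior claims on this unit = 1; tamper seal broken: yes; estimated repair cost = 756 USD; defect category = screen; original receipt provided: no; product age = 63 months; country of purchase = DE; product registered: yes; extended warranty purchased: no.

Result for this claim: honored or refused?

Refused

Atomic conditions:
  country of purchase = DE: DE == DE is true
  NOT product registered: yes → false
  estimated repair cost ≤ 1355 USD: 756 ≤ 1355 is true
  physical drop damage: yes → true
  NOT water damage present: yes → false
  product registered: yes → true
  tamper seal broken: yes → true
  product age ≥ 62 months: 63 ≥ 62 is true
  serial number matches: no → false
  defect category = mainboard: screen == mainboard is false
  original receipt provided: no → false
  NOT extended warranty purchased: no → true
  prior claims on this unit ≥ 2: 1 ≥ 2 is false
  estimated repair cost ≥ 745 USD: 756 ≥ 745 is true
Combine:
[1.1.1.1] true AND false = false
[1.1.1.2] true AND true = true
[1.1.1] false AND true = false
[1.1.2.1.1] false → true (antecedent false ⇒ implication holds) = true
[1.1.2.1.2] true AND true = true
[1.1.2.1] true AND true = true
[1.1.2] NOT true = false
[1.1] false AND false = false
[1.2.1.1.1] true OR false = true
[1.2.1.1] NOT true = false
[1.2.1.2.1] true AND false = false
[1.2.1.2] NOT false = true
[1.2.1] false → true (antecedent false ⇒ implication holds) = true
[1.2.2.2] true AND false = false
[1.2.2.3] true OR true = true
[1.2.2] false OR false OR true = true
[1.2] true AND true = true
[1] false AND true = false
[2] exactly-one(false, false, true) = true
[root] false AND true = false
Overall: false → refused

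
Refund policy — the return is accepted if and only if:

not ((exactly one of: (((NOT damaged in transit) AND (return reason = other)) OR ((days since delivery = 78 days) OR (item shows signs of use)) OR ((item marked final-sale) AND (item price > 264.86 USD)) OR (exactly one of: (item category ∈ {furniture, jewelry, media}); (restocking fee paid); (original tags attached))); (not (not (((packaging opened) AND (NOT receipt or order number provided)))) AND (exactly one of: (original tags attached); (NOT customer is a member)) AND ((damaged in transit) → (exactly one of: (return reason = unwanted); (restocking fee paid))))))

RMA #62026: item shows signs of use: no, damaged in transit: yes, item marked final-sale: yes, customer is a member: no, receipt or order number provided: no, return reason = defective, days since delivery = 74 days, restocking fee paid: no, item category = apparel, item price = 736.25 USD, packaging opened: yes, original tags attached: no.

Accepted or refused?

Refused

Atomic conditions:
  NOT damaged in transit: yes → false
  return reason = other: defective == other is false
  days since delivery = 78 days: 74 == 78 is false
  item shows signs of use: no → false
  item marked final-sale: yes → true
  item price > 264.86 USD: 736.25 > 264.86 is true
  item category ∈ {furniture, jewelry, media}: apparel is not in the set → false
  restocking fee paid: no → false
  original tags attached: no → false
  packaging opened: yes → true
  NOT receipt or order number provided: no → true
  NOT customer is a member: no → true
  damaged in transit: yes → true
  return reason = unwanted: defective == unwanted is false
Combine:
[1.1.1] false AND false = false
[1.1.2] false OR false = false
[1.1.3] true AND true = true
[1.1.4] exactly-one(false, false, false) = false
[1.1] false OR false OR true OR false = true
[1.2.1.1.1] true AND true = true
[1.2.1.1] NOT true = false
[1.2.1] NOT false = true
[1.2.2] exactly-one(false, true) = true
[1.2.3.2] exactly-one(false, false) = false
[1.2.3] true → false = false
[1.2] true AND true AND false = false
[1] exactly-one(true, false) = true
[root] NOT true = false
Overall: false → refused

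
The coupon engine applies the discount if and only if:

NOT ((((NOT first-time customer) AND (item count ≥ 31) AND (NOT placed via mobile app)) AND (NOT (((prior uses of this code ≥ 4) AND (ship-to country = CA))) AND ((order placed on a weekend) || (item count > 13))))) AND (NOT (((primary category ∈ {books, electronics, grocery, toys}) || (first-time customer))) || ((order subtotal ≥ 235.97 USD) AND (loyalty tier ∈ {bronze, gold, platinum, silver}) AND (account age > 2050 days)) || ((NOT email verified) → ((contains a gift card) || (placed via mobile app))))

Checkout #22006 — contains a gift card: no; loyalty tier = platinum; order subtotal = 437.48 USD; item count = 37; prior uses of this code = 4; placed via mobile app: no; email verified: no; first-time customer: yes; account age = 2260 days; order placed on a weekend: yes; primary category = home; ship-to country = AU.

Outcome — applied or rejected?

Applied

Atomic conditions:
  NOT first-time customer: yes → false
  item count ≥ 31: 37 ≥ 31 is true
  NOT placed via mobile app: no → true
  prior uses of this code ≥ 4: 4 ≥ 4 is true
  ship-to country = CA: AU == CA is false
  order placed on a weekend: yes → true
  item count > 13: 37 > 13 is true
  primary category ∈ {books, electronics, grocery, toys}: home is not in the set → false
  first-time customer: yes → true
  order subtotal ≥ 235.97 USD: 437.48 ≥ 235.97 is true
  loyalty tier ∈ {bronze, gold, platinum, silver}: platinum is in the set → true
  account age > 2050 days: 2260 > 2050 is true
  NOT email verified: no → true
  contains a gift card: no → false
  placed via mobile app: no → false
Combine:
[1.1.1] false AND true AND true = false
[1.1.2.1.1] true AND false = false
[1.1.2.1] NOT false = true
[1.1.2.2] true OR true = true
[1.1.2] true AND true = true
[1.1] false AND true = false
[1] NOT false = true
[2.1.1] false OR true = true
[2.1] NOT true = false
[2.2] true AND true AND true = true
[2.3.2] false OR false = false
[2.3] true → false = false
[2] false OR true OR false = true
[root] true AND true = true
Overall: true → applied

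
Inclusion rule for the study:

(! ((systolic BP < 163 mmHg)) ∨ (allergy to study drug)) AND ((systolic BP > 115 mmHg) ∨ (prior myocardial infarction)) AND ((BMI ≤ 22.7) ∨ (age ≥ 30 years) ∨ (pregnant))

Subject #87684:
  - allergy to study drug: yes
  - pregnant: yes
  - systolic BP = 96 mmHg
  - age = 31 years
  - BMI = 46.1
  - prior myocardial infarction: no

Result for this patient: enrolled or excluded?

Excluded

Atomic conditions:
  systolic BP < 163 mmHg: 96 < 163 is true
  allergy to study drug: yes → true
  systolic BP > 115 mmHg: 96 > 115 is false
  prior myocardial infarction: no → false
  BMI ≤ 22.7: 46.1 ≤ 22.7 is false
  age ≥ 30 years: 31 ≥ 30 is true
  pregnant: yes → true
Combine:
[1.1] NOT true = false
[1] false OR true = true
[2] false OR false = false
[3] false OR true OR true = true
[root] true AND false AND true = false
Overall: false → excluded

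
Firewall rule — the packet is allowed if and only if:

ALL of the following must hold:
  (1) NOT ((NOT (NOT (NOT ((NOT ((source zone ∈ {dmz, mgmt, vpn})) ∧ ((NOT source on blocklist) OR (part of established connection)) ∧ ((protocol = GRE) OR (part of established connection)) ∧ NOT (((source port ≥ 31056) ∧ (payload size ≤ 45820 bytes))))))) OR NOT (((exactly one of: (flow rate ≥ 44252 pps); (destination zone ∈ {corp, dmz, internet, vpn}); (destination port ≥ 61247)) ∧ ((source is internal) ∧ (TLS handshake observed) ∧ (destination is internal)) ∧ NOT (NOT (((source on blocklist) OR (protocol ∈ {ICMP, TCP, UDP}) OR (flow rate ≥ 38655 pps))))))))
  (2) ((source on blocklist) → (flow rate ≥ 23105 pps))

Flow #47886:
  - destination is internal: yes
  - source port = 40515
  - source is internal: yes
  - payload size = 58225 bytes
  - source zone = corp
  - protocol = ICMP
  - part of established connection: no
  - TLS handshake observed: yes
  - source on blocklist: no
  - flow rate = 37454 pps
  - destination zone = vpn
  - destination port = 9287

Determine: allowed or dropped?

Dropped

Atomic conditions:
  source zone ∈ {dmz, mgmt, vpn}: corp is not in the set → false
  NOT source on blocklist: no → true
  part of established connection: no → false
  protocol = GRE: ICMP == GRE is false
  source port ≥ 31056: 40515 ≥ 31056 is true
  payload size ≤ 45820 bytes: 58225 ≤ 45820 is false
  flow rate ≥ 44252 pps: 37454 ≥ 44252 is false
  destination zone ∈ {corp, dmz, internet, vpn}: vpn is in the set → true
  destination port ≥ 61247: 9287 ≥ 61247 is false
  source is internal: yes → true
  TLS handshake observed: yes → true
  destination is internal: yes → true
  source on blocklist: no → false
  protocol ∈ {ICMP, TCP, UDP}: ICMP is in the set → true
  flow rate ≥ 38655 pps: 37454 ≥ 38655 is false
  flow rate ≥ 23105 pps: 37454 ≥ 23105 is true
Combine:
[1.1.1.1.1.1.1] NOT false = true
[1.1.1.1.1.1.2] true OR false = true
[1.1.1.1.1.1.3] false OR false = false
[1.1.1.1.1.1.4.1] true AND false = false
[1.1.1.1.1.1.4] NOT false = true
[1.1.1.1.1.1] true AND true AND false AND true = false
[1.1.1.1.1] NOT false = true
[1.1.1.1] NOT true = false
[1.1.1] NOT false = true
[1.1.2.1.1] exactly-one(false, true, false) = true
[1.1.2.1.2] true AND true AND true = true
[1.1.2.1.3.1.1] false OR true OR false = true
[1.1.2.1.3.1] NOT true = false
[1.1.2.1.3] NOT false = true
[1.1.2.1] true AND true AND true = true
[1.1.2] NOT true = false
[1.1] true OR false = true
[1] NOT true = false
[2] false → true (antecedent false ⇒ implication holds) = true
[root] false AND true = false
Overall: false → dropped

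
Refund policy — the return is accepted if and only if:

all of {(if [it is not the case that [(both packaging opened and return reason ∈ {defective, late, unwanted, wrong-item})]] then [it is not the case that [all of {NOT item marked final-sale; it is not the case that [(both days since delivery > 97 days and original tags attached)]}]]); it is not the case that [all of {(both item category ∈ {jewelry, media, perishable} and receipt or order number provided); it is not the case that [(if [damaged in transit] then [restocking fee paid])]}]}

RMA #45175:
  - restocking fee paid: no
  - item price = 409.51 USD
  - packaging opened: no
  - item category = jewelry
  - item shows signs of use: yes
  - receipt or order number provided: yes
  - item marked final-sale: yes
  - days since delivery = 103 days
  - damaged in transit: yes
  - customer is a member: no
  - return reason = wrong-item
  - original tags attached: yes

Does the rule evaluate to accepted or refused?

Atomic conditions:
  packaging opened: no → false
  return reason ∈ {defective, late, unwanted, wrong-item}: wrong-item is in the set → true
  NOT item marked final-sale: yes → false
  days since delivery > 97 days: 103 > 97 is true
  original tags attached: yes → true
  item category ∈ {jewelry, media, perishable}: jewelry is in the set → true
  receipt or order number provided: yes → true
  damaged in transit: yes → true
  restocking fee paid: no → false
Combine:
[1.1.1] false AND true = false
[1.1] NOT false = true
[1.2.1.2.1] true AND true = true
[1.2.1.2] NOT true = false
[1.2.1] false AND false = false
[1.2] NOT false = true
[1] true → true = true
[2.1.1] true AND true = true
[2.1.2.1] true → false = false
[2.1.2] NOT false = true
[2.1] true AND true = true
[2] NOT true = false
[root] true AND false = false
Overall: false → refused

Refused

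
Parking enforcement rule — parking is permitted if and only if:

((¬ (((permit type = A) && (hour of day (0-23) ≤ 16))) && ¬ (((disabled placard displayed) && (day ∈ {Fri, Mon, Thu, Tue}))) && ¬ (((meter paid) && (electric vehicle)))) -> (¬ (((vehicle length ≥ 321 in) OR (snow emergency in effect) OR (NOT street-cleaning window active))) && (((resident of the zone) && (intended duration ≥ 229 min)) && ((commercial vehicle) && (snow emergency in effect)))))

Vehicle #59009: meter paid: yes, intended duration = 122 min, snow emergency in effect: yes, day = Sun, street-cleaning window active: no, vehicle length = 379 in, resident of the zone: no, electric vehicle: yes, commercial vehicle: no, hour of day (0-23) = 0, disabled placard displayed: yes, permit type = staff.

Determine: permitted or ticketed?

Atomic conditions:
  permit type = A: staff == A is false
  hour of day (0-23) ≤ 16: 0 ≤ 16 is true
  disabled placard displayed: yes → true
  day ∈ {Fri, Mon, Thu, Tue}: Sun is not in the set → false
  meter paid: yes → true
  electric vehicle: yes → true
  vehicle length ≥ 321 in: 379 ≥ 321 is true
  snow emergency in effect: yes → true
  NOT street-cleaning window active: no → true
  resident of the zone: no → false
  intended duration ≥ 229 min: 122 ≥ 229 is false
  commercial vehicle: no → false
Combine:
[1.1.1] false AND true = false
[1.1] NOT false = true
[1.2.1] true AND false = false
[1.2] NOT false = true
[1.3.1] true AND true = true
[1.3] NOT true = false
[1] true AND true AND false = false
[2.1.1] true OR true OR true = true
[2.1] NOT true = false
[2.2.1] false AND false = false
[2.2.2] false AND true = false
[2.2] false AND false = false
[2] false AND false = false
[root] false → false (antecedent false ⇒ implication holds) = true
Overall: true → permitted

Permitted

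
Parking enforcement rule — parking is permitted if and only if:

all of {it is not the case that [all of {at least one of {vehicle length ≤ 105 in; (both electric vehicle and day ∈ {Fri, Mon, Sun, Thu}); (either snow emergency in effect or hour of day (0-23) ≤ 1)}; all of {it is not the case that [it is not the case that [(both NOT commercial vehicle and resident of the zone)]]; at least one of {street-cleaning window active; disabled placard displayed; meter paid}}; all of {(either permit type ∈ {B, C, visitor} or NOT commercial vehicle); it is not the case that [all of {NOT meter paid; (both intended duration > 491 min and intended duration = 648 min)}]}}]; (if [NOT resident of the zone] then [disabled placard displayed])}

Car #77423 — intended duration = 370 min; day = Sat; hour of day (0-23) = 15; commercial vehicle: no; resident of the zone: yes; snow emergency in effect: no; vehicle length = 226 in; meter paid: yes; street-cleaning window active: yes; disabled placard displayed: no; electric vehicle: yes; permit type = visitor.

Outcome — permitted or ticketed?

Atomic conditions:
  vehicle length ≤ 105 in: 226 ≤ 105 is false
  electric vehicle: yes → true
  day ∈ {Fri, Mon, Sun, Thu}: Sat is not in the set → false
  snow emergency in effect: no → false
  hour of day (0-23) ≤ 1: 15 ≤ 1 is false
  NOT commercial vehicle: no → true
  resident of the zone: yes → true
  street-cleaning window active: yes → true
  disabled placard displayed: no → false
  meter paid: yes → true
  permit type ∈ {B, C, visitor}: visitor is in the set → true
  NOT meter paid: yes → false
  intended duration > 491 min: 370 > 491 is false
  intended duration = 648 min: 370 == 648 is false
  NOT resident of the zone: yes → false
Combine:
[1.1.1.2] true AND false = false
[1.1.1.3] false OR false = false
[1.1.1] false OR false OR false = false
[1.1.2.1.1.1] true AND true = true
[1.1.2.1.1] NOT true = false
[1.1.2.1] NOT false = true
[1.1.2.2] true OR false OR true = true
[1.1.2] true AND true = true
[1.1.3.1] true OR true = true
[1.1.3.2.1.2] false AND false = false
[1.1.3.2.1] false AND false = false
[1.1.3.2] NOT false = true
[1.1.3] true AND true = true
[1.1] false AND true AND true = false
[1] NOT false = true
[2] false → false (antecedent false ⇒ implication holds) = true
[root] true AND true = true
Overall: true → permitted

Permitted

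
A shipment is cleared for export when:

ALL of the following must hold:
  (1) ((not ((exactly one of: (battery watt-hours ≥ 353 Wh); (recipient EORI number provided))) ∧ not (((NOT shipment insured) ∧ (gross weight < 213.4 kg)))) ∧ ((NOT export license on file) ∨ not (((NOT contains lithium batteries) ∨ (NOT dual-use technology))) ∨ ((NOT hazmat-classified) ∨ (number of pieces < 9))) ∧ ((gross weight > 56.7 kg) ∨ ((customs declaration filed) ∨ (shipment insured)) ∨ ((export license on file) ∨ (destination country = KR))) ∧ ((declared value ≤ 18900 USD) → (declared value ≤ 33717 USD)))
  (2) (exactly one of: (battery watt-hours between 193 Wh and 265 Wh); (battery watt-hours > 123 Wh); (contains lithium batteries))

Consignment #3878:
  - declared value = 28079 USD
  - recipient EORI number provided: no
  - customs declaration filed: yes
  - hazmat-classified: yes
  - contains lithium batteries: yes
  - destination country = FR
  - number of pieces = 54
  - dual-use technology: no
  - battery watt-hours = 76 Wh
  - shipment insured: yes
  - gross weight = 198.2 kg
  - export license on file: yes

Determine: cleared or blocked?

Blocked

Atomic conditions:
  battery watt-hours ≥ 353 Wh: 76 ≥ 353 is false
  recipient EORI number provided: no → false
  NOT shipment insured: yes → false
  gross weight < 213.4 kg: 198.2 < 213.4 is true
  NOT export license on file: yes → false
  NOT contains lithium batteries: yes → false
  NOT dual-use technology: no → true
  NOT hazmat-classified: yes → false
  number of pieces < 9: 54 < 9 is false
  gross weight > 56.7 kg: 198.2 > 56.7 is true
  customs declaration filed: yes → true
  shipment insured: yes → true
  export license on file: yes → true
  destination country = KR: FR == KR is false
  declared value ≤ 18900 USD: 28079 ≤ 18900 is false
  declared value ≤ 33717 USD: 28079 ≤ 33717 is true
  battery watt-hours between 193 Wh and 265 Wh: 76 in [193, 265] is false
  battery watt-hours > 123 Wh: 76 > 123 is false
  contains lithium batteries: yes → true
Combine:
[1.1.1.1] exactly-one(false, false) = false
[1.1.1] NOT false = true
[1.1.2.1] false AND true = false
[1.1.2] NOT false = true
[1.1] true AND true = true
[1.2.2.1] false OR true = true
[1.2.2] NOT true = false
[1.2.3] false OR false = false
[1.2] false OR false OR false = false
[1.3.2] true OR true = true
[1.3.3] true OR false = true
[1.3] true OR true OR true = true
[1.4] false → true (antecedent false ⇒ implication holds) = true
[1] true AND false AND true AND true = false
[2] exactly-one(false, false, true) = true
[root] false AND true = false
Overall: false → blocked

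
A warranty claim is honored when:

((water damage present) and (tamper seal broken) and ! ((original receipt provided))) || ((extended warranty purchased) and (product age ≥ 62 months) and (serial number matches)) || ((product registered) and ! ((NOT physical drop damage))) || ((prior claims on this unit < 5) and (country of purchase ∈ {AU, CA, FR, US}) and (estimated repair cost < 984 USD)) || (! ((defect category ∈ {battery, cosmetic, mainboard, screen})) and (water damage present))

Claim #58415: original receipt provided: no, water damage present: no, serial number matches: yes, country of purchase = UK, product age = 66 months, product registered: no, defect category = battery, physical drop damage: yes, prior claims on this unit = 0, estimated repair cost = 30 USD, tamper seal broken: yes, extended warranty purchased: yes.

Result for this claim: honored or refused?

Honored

Atomic conditions:
  water damage present: no → false
  tamper seal broken: yes → true
  original receipt provided: no → false
  extended warranty purchased: yes → true
  product age ≥ 62 months: 66 ≥ 62 is true
  serial number matches: yes → true
  product registered: no → false
  NOT physical drop damage: yes → false
  prior claims on this unit < 5: 0 < 5 is true
  country of purchase ∈ {AU, CA, FR, US}: UK is not in the set → false
  estimated repair cost < 984 USD: 30 < 984 is true
  defect category ∈ {battery, cosmetic, mainboard, screen}: battery is in the set → true
Combine:
[1.3] NOT false = true
[1] false AND true AND true = false
[2] true AND true AND true = true
[3.2] NOT false = true
[3] false AND true = false
[4] true AND false AND true = false
[5.1] NOT true = false
[5] false AND false = false
[root] false OR true OR false OR false OR false = true
Overall: true → honored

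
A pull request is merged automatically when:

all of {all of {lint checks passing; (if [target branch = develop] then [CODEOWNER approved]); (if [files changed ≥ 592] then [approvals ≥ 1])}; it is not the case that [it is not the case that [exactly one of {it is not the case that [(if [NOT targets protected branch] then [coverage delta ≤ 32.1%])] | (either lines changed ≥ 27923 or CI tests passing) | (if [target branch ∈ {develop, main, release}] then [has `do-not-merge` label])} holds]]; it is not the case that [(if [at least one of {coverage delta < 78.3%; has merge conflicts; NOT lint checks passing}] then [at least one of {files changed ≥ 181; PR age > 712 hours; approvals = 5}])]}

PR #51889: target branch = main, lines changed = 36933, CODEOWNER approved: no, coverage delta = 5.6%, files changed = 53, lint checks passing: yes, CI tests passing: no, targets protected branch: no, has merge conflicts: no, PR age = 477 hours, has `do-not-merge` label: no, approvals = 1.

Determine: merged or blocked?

Merged

Atomic conditions:
  lint checks passing: yes → true
  target branch = develop: main == develop is false
  CODEOWNER approved: no → false
  files changed ≥ 592: 53 ≥ 592 is false
  approvals ≥ 1: 1 ≥ 1 is true
  NOT targets protected branch: no → true
  coverage delta ≤ 32.1%: 5.6 ≤ 32.1 is true
  lines changed ≥ 27923: 36933 ≥ 27923 is true
  CI tests passing: no → false
  target branch ∈ {develop, main, release}: main is in the set → true
  has `do-not-merge` label: no → false
  coverage delta < 78.3%: 5.6 < 78.3 is true
  has merge conflicts: no → false
  NOT lint checks passing: yes → false
  files changed ≥ 181: 53 ≥ 181 is false
  PR age > 712 hours: 477 > 712 is false
  approvals = 5: 1 == 5 is false
Combine:
[1.2] false → false (antecedent false ⇒ implication holds) = true
[1.3] false → true (antecedent false ⇒ implication holds) = true
[1] true AND true AND true = true
[2.1.1.1.1] true → true = true
[2.1.1.1] NOT true = false
[2.1.1.2] true OR false = true
[2.1.1.3] true → false = false
[2.1.1] exactly-one(false, true, false) = true
[2.1] NOT true = false
[2] NOT false = true
[3.1.1] true OR false OR false = true
[3.1.2] false OR false OR false = false
[3.1] true → false = false
[3] NOT false = true
[root] true AND true AND true = true
Overall: true → merged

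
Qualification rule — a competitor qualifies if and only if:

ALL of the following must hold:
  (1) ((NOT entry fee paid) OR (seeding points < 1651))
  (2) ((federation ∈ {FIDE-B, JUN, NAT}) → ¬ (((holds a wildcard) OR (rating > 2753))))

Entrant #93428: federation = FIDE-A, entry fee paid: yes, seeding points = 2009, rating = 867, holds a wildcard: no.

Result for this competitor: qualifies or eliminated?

Eliminated

Atomic conditions:
  NOT entry fee paid: yes → false
  seeding points < 1651: 2009 < 1651 is false
  federation ∈ {FIDE-B, JUN, NAT}: FIDE-A is not in the set → false
  holds a wildcard: no → false
  rating > 2753: 867 > 2753 is false
Combine:
[1] false OR false = false
[2.2.1] false OR false = false
[2.2] NOT false = true
[2] false → true (antecedent false ⇒ implication holds) = true
[root] false AND true = false
Overall: false → eliminated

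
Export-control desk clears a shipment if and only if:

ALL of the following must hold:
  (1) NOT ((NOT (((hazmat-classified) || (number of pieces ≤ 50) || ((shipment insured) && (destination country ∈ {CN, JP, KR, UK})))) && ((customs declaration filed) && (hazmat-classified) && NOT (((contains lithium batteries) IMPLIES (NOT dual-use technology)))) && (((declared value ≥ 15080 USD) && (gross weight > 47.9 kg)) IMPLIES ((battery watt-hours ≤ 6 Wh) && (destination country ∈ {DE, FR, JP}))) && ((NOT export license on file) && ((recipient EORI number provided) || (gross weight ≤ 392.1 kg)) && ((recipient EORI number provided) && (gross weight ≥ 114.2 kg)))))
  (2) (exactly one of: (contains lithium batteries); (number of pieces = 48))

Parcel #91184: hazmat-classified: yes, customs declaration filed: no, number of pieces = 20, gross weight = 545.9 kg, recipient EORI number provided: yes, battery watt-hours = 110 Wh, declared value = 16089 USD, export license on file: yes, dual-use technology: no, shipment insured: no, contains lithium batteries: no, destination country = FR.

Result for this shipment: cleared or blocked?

Blocked

Atomic conditions:
  hazmat-classified: yes → true
  number of pieces ≤ 50: 20 ≤ 50 is true
  shipment insured: no → false
  destination country ∈ {CN, JP, KR, UK}: FR is not in the set → false
  customs declaration filed: no → false
  contains lithium batteries: no → false
  NOT dual-use technology: no → true
  declared value ≥ 15080 USD: 16089 ≥ 15080 is true
  gross weight > 47.9 kg: 545.9 > 47.9 is true
  battery watt-hours ≤ 6 Wh: 110 ≤ 6 is false
  destination country ∈ {DE, FR, JP}: FR is in the set → true
  NOT export license on file: yes → false
  recipient EORI number provided: yes → true
  gross weight ≤ 392.1 kg: 545.9 ≤ 392.1 is false
  gross weight ≥ 114.2 kg: 545.9 ≥ 114.2 is true
  number of pieces = 48: 20 == 48 is false
Combine:
[1.1.1.1.3] false AND false = false
[1.1.1.1] true OR true OR false = true
[1.1.1] NOT true = false
[1.1.2.3.1] false → true (antecedent false ⇒ implication holds) = true
[1.1.2.3] NOT true = false
[1.1.2] false AND true AND false = false
[1.1.3.1] true AND true = true
[1.1.3.2] false AND true = false
[1.1.3] true → false = false
[1.1.4.2] true OR false = true
[1.1.4.3] true AND true = true
[1.1.4] false AND true AND true = false
[1.1] false AND false AND false AND false = false
[1] NOT false = true
[2] exactly-one(false, false) = false
[root] true AND false = false
Overall: false → blocked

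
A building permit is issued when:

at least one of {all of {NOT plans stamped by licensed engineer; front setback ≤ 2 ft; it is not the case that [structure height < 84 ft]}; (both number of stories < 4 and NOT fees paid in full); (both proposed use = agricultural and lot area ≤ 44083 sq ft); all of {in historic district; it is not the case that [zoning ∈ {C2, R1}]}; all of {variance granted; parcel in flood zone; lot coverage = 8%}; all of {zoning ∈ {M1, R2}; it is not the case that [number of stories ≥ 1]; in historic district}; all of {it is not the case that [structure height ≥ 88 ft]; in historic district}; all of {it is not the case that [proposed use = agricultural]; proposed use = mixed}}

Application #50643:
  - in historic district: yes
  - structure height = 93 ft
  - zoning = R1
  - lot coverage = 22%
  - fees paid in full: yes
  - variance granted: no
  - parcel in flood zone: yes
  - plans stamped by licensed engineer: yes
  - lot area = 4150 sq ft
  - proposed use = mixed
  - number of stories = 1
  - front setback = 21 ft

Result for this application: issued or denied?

Atomic conditions:
  NOT plans stamped by licensed engineer: yes → false
  front setback ≤ 2 ft: 21 ≤ 2 is false
  structure height < 84 ft: 93 < 84 is false
  number of stories < 4: 1 < 4 is true
  NOT fees paid in full: yes → false
  proposed use = agricultural: mixed == agricultural is false
  lot area ≤ 44083 sq ft: 4150 ≤ 44083 is true
  in historic district: yes → true
  zoning ∈ {C2, R1}: R1 is in the set → true
  variance granted: no → false
  parcel in flood zone: yes → true
  lot coverage = 8%: 22 == 8 is false
  zoning ∈ {M1, R2}: R1 is not in the set → false
  number of stories ≥ 1: 1 ≥ 1 is true
  structure height ≥ 88 ft: 93 ≥ 88 is true
  proposed use = mixed: mixed == mixed is true
Combine:
[1.3] NOT false = true
[1] false AND false AND true = false
[2] true AND false = false
[3] false AND true = false
[4.2] NOT true = false
[4] true AND false = false
[5] false AND true AND false = false
[6.2] NOT true = false
[6] false AND false AND true = false
[7.1] NOT true = false
[7] false AND true = false
[8.1] NOT false = true
[8] true AND true = true
[root] false OR false OR false OR false OR false OR false OR false OR true = true
Overall: true → issued

Issued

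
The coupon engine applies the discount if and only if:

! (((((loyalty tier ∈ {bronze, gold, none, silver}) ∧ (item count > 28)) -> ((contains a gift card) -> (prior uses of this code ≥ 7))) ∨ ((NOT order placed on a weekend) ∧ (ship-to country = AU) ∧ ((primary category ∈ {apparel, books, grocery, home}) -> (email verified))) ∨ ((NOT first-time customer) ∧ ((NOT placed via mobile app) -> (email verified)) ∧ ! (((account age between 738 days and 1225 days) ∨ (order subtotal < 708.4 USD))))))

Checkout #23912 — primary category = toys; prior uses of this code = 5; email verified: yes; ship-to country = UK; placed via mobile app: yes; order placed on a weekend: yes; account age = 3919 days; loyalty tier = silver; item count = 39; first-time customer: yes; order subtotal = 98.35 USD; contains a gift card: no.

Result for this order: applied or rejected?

Atomic conditions:
  loyalty tier ∈ {bronze, gold, none, silver}: silver is in the set → true
  item count > 28: 39 > 28 is true
  contains a gift card: no → false
  prior uses of this code ≥ 7: 5 ≥ 7 is false
  NOT order placed on a weekend: yes → false
  ship-to country = AU: UK == AU is false
  primary category ∈ {apparel, books, grocery, home}: toys is not in the set → false
  email verified: yes → true
  NOT first-time customer: yes → false
  NOT placed via mobile app: yes → false
  account age between 738 days and 1225 days: 3919 in [738, 1225] is false
  order subtotal < 708.4 USD: 98.35 < 708.4 is true
Combine:
[1.1.1] true AND true = true
[1.1.2] false → false (antecedent false ⇒ implication holds) = true
[1.1] true → true = true
[1.2.3] false → true (antecedent false ⇒ implication holds) = true
[1.2] false AND false AND true = false
[1.3.2] false → true (antecedent false ⇒ implication holds) = true
[1.3.3.1] false OR true = true
[1.3.3] NOT true = false
[1.3] false AND true AND false = false
[1] true OR false OR false = true
[root] NOT true = false
Overall: false → rejected

Rejected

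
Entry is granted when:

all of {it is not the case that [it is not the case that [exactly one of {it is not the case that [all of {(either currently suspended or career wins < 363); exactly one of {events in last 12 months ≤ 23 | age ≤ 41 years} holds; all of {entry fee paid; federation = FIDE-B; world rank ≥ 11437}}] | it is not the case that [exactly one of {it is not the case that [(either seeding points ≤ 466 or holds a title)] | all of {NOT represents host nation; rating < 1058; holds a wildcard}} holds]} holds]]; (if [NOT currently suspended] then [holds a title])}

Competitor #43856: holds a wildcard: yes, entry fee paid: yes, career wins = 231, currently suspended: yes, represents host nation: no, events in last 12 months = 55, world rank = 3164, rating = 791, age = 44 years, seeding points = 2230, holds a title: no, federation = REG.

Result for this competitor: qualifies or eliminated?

Atomic conditions:
  currently suspended: yes → true
  career wins < 363: 231 < 363 is true
  events in last 12 months ≤ 23: 55 ≤ 23 is false
  age ≤ 41 years: 44 ≤ 41 is false
  entry fee paid: yes → true
  federation = FIDE-B: REG == FIDE-B is false
  world rank ≥ 11437: 3164 ≥ 11437 is false
  seeding points ≤ 466: 2230 ≤ 466 is false
  holds a title: no → false
  NOT represents host nation: no → true
  rating < 1058: 791 < 1058 is true
  holds a wildcard: yes → true
  NOT currently suspended: yes → false
Combine:
[1.1.1.1.1.1] true OR true = true
[1.1.1.1.1.2] exactly-one(false, false) = false
[1.1.1.1.1.3] true AND false AND false = false
[1.1.1.1.1] true AND false AND false = false
[1.1.1.1] NOT false = true
[1.1.1.2.1.1.1] false OR false = false
[1.1.1.2.1.1] NOT false = true
[1.1.1.2.1.2] true AND true AND true = true
[1.1.1.2.1] exactly-one(true, true) = false
[1.1.1.2] NOT false = true
[1.1.1] exactly-one(true, true) = false
[1.1] NOT false = true
[1] NOT true = false
[2] false → false (antecedent false ⇒ implication holds) = true
[root] false AND true = false
Overall: false → eliminated

Eliminated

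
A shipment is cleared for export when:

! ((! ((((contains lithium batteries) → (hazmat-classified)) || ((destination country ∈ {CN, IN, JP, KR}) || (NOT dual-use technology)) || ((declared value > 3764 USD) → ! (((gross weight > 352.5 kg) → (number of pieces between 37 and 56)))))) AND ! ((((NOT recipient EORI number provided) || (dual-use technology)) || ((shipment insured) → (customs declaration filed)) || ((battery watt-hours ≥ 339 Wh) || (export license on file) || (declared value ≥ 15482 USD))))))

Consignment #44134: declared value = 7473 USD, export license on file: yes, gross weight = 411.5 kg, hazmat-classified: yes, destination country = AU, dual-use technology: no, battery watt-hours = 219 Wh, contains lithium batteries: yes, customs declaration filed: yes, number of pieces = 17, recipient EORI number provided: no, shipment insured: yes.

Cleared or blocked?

Cleared

Atomic conditions:
  contains lithium batteries: yes → true
  hazmat-classified: yes → true
  destination country ∈ {CN, IN, JP, KR}: AU is not in the set → false
  NOT dual-use technology: no → true
  declared value > 3764 USD: 7473 > 3764 is true
  gross weight > 352.5 kg: 411.5 > 352.5 is true
  number of pieces between 37 and 56: 17 in [37, 56] is false
  NOT recipient EORI number provided: no → true
  dual-use technology: no → false
  shipment insured: yes → true
  customs declaration filed: yes → true
  battery watt-hours ≥ 339 Wh: 219 ≥ 339 is false
  export license on file: yes → true
  declared value ≥ 15482 USD: 7473 ≥ 15482 is false
Combine:
[1.1.1.1] true → true = true
[1.1.1.2] false OR true = true
[1.1.1.3.2.1] true → false = false
[1.1.1.3.2] NOT false = true
[1.1.1.3] true → true = true
[1.1.1] true OR true OR true = true
[1.1] NOT true = false
[1.2.1.1] true OR false = true
[1.2.1.2] true → true = true
[1.2.1.3] false OR true OR false = true
[1.2.1] true OR true OR true = true
[1.2] NOT true = false
[1] false AND false = false
[root] NOT false = true
Overall: true → cleared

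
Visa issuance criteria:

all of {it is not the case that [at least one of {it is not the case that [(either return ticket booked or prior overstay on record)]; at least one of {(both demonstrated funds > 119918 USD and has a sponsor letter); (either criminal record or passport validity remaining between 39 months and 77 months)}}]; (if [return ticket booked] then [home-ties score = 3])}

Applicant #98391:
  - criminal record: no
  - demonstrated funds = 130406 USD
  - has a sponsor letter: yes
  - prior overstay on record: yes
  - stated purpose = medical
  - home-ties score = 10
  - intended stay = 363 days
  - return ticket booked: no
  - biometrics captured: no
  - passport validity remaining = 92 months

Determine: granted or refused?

Refused

Atomic conditions:
  return ticket booked: no → false
  prior overstay on record: yes → true
  demonstrated funds > 119918 USD: 130406 > 119918 is true
  has a sponsor letter: yes → true
  criminal record: no → false
  passport validity remaining between 39 months and 77 months: 92 in [39, 77] is false
  home-ties score = 3: 10 == 3 is false
Combine:
[1.1.1.1] false OR true = true
[1.1.1] NOT true = false
[1.1.2.1] true AND true = true
[1.1.2.2] false OR false = false
[1.1.2] true OR false = true
[1.1] false OR true = true
[1] NOT true = false
[2] false → false (antecedent false ⇒ implication holds) = true
[root] false AND true = false
Overall: false → refused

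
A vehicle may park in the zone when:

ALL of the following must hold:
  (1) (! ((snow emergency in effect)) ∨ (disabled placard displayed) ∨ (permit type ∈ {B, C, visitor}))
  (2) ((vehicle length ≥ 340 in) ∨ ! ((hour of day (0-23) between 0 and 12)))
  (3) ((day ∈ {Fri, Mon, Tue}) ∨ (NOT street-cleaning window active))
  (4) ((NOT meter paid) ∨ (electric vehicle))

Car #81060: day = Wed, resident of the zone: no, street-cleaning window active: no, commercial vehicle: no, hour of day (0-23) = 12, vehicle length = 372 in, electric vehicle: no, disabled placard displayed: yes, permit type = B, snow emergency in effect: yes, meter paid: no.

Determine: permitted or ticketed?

Atomic conditions:
  snow emergency in effect: yes → true
  disabled placard displayed: yes → true
  permit type ∈ {B, C, visitor}: B is in the set → true
  vehicle length ≥ 340 in: 372 ≥ 340 is true
  hour of day (0-23) between 0 and 12: 12 in [0, 12] is true
  day ∈ {Fri, Mon, Tue}: Wed is not in the set → false
  NOT street-cleaning window active: no → true
  NOT meter paid: no → true
  electric vehicle: no → false
Combine:
[1.1] NOT true = false
[1] false OR true OR true = true
[2.2] NOT true = false
[2] true OR false = true
[3] false OR true = true
[4] true OR false = true
[root] true AND true AND true AND true = true
Overall: true → permitted

Permitted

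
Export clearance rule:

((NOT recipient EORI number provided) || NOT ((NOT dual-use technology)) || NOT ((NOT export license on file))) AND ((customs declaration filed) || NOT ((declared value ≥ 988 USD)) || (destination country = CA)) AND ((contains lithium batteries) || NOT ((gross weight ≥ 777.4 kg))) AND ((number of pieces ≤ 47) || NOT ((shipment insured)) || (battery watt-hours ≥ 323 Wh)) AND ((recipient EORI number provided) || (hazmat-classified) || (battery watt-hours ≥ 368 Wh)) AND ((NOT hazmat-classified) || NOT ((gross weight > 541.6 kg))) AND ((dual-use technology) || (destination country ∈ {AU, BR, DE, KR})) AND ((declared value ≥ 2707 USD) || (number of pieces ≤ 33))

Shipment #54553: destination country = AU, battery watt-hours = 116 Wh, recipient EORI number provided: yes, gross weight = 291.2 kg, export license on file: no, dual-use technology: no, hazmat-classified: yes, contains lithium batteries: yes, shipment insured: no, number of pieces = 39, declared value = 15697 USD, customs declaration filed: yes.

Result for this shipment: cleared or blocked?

Blocked

Atomic conditions:
  NOT recipient EORI number provided: yes → false
  NOT dual-use technology: no → true
  NOT export license on file: no → true
  customs declaration filed: yes → true
  declared value ≥ 988 USD: 15697 ≥ 988 is true
  destination country = CA: AU == CA is false
  contains lithium batteries: yes → true
  gross weight ≥ 777.4 kg: 291.2 ≥ 777.4 is false
  number of pieces ≤ 47: 39 ≤ 47 is true
  shipment insured: no → false
  battery watt-hours ≥ 323 Wh: 116 ≥ 323 is false
  recipient EORI number provided: yes → true
  hazmat-classified: yes → true
  battery watt-hours ≥ 368 Wh: 116 ≥ 368 is false
  NOT hazmat-classified: yes → false
  gross weight > 541.6 kg: 291.2 > 541.6 is false
  dual-use technology: no → false
  destination country ∈ {AU, BR, DE, KR}: AU is in the set → true
  declared value ≥ 2707 USD: 15697 ≥ 2707 is true
  number of pieces ≤ 33: 39 ≤ 33 is false
Combine:
[1.2] NOT true = false
[1.3] NOT true = false
[1] false OR false OR false = false
[2.2] NOT true = false
[2] true OR false OR false = true
[3.2] NOT false = true
[3] true OR true = true
[4.2] NOT false = true
[4] true OR true OR false = true
[5] true OR true OR false = true
[6.2] NOT false = true
[6] false OR true = true
[7] false OR true = true
[8] true OR false = true
[root] false AND true AND true AND true AND true AND true AND true AND true = false
Overall: false → blocked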